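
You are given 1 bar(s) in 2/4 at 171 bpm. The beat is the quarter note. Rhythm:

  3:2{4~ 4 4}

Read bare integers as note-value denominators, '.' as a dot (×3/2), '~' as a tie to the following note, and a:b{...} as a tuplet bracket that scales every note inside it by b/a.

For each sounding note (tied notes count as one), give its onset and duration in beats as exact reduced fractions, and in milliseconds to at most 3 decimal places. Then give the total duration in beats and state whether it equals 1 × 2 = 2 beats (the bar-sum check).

1) 0.0ms=0b +467.836ms=4/3b
2) 467.836ms=4/3b +233.918ms=2/3b
Σ=2b of 2 (171bpm 2/4) — PASS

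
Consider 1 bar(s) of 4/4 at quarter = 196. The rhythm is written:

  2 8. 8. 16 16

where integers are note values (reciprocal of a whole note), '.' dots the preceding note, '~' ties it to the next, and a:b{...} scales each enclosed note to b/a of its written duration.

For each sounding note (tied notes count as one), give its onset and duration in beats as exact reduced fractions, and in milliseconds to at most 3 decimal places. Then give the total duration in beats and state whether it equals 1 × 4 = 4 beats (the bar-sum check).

1) 0.0ms=0b +612.245ms=2b
2) 612.245ms=2b +229.592ms=3/4b
3) 841.837ms=11/4b +229.592ms=3/4b
4) 1071.429ms=7/2b +76.531ms=1/4b
5) 1147.959ms=15/4b +76.531ms=1/4b
Σ=4b of 4 (196bpm 4/4) — PASS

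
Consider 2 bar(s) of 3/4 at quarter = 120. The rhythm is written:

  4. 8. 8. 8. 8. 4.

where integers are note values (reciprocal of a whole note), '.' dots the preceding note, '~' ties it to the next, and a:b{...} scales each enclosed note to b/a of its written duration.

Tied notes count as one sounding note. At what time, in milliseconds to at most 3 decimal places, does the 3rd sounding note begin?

1. 0.0ms @ 0 + 750.0ms (3/2)
2. 750.0ms @ 3/2 + 375.0ms (3/4)
3. 1125.0ms @ 9/4 + 375.0ms (3/4)
4. 1500.0ms @ 3 + 375.0ms (3/4)
5. 1875.0ms @ 15/4 + 375.0ms (3/4)
6. 2250.0ms @ 9/2 + 750.0ms (3/2)

note 3 onset = 9/4b = 1125.0ms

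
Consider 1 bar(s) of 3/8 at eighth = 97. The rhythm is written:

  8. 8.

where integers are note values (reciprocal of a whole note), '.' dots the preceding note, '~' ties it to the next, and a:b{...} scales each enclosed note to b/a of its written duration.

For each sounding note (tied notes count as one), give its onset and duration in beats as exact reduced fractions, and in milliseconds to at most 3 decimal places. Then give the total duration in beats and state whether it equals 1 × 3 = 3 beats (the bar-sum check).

1) 0.0ms=0b +927.835ms=3/2b
2) 927.835ms=3/2b +927.835ms=3/2b
Σ=3b of 3 (97bpm 3/8) — PASS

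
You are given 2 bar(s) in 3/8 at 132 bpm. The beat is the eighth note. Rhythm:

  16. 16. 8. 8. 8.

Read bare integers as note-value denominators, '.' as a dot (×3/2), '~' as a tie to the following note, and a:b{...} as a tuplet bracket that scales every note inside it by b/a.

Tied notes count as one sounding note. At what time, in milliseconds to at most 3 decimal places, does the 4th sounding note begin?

note 4 onset = 3b = 1363.636ms

1. 0.0ms @ 0 + 340.909ms (3/4)
2. 340.909ms @ 3/4 + 340.909ms (3/4)
3. 681.818ms @ 3/2 + 681.818ms (3/2)
4. 1363.636ms @ 3 + 681.818ms (3/2)
5. 2045.455ms @ 9/2 + 681.818ms (3/2)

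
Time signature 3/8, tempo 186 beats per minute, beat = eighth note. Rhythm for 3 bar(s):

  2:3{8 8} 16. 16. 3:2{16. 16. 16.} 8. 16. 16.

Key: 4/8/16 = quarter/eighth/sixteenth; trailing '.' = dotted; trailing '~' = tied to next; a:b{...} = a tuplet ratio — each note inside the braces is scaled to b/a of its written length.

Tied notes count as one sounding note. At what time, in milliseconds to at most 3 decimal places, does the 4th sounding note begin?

note 4 onset = 15/4b = 1209.677ms

1. 0.0ms @ 0 + 483.871ms (3/2)
2. 483.871ms @ 3/2 + 483.871ms (3/2)
3. 967.742ms @ 3 + 241.935ms (3/4)
4. 1209.677ms @ 15/4 + 241.935ms (3/4)
5. 1451.613ms @ 9/2 + 161.29ms (1/2)
6. 1612.903ms @ 5 + 161.29ms (1/2)
7. 1774.194ms @ 11/2 + 161.29ms (1/2)
8. 1935.484ms @ 6 + 483.871ms (3/2)
9. 2419.355ms @ 15/2 + 241.935ms (3/4)
10. 2661.29ms @ 33/4 + 241.935ms (3/4)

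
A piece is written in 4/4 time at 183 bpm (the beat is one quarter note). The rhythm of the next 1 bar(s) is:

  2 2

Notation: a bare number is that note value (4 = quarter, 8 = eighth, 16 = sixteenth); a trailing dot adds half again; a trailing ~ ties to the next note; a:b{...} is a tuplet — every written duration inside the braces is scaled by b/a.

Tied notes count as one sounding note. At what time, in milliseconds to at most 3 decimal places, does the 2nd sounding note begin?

note 2 onset = 2b = 655.738ms

1. 0.0ms @ 0 + 655.738ms (2)
2. 655.738ms @ 2 + 655.738ms (2)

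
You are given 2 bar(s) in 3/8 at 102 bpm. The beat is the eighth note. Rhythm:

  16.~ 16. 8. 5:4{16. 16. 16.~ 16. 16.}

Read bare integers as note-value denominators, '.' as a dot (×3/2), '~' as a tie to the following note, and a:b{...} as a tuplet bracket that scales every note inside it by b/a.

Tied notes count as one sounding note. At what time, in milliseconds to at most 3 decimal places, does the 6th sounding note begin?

note 6 onset = 27/5b = 3176.471ms

1. 0.0ms @ 0 + 882.353ms (3/2)
2. 882.353ms @ 3/2 + 882.353ms (3/2)
3. 1764.706ms @ 3 + 352.941ms (3/5)
4. 2117.647ms @ 18/5 + 352.941ms (3/5)
5. 2470.588ms @ 21/5 + 705.882ms (6/5)
6. 3176.471ms @ 27/5 + 352.941ms (3/5)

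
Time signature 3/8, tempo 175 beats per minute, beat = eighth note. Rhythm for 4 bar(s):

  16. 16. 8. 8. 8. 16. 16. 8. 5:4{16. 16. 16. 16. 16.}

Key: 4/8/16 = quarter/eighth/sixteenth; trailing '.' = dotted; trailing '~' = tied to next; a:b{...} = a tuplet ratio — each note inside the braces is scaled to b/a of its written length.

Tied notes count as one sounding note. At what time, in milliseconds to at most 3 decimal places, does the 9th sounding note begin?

1. 0.0ms @ 0 + 257.143ms (3/4)
2. 257.143ms @ 3/4 + 257.143ms (3/4)
3. 514.286ms @ 3/2 + 514.286ms (3/2)
4. 1028.571ms @ 3 + 514.286ms (3/2)
5. 1542.857ms @ 9/2 + 514.286ms (3/2)
6. 2057.143ms @ 6 + 257.143ms (3/4)
7. 2314.286ms @ 27/4 + 257.143ms (3/4)
8. 2571.429ms @ 15/2 + 514.286ms (3/2)
9. 3085.714ms @ 9 + 205.714ms (3/5)
10. 3291.429ms @ 48/5 + 205.714ms (3/5)
11. 3497.143ms @ 51/5 + 205.714ms (3/5)
12. 3702.857ms @ 54/5 + 205.714ms (3/5)
13. 3908.571ms @ 57/5 + 205.714ms (3/5)

note 9 onset = 9b = 3085.714ms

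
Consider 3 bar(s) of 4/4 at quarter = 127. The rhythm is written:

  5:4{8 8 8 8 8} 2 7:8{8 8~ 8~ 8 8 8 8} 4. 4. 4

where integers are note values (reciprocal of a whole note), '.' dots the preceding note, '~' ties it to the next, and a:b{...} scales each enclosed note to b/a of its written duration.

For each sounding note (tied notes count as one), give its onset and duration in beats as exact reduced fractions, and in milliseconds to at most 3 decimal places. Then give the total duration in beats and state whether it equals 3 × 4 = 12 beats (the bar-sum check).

1) 0.0ms=0b +188.976ms=2/5b
2) 188.976ms=2/5b +188.976ms=2/5b
3) 377.953ms=4/5b +188.976ms=2/5b
4) 566.929ms=6/5b +188.976ms=2/5b
5) 755.906ms=8/5b +188.976ms=2/5b
6) 944.882ms=2b +944.882ms=2b
7) 1889.764ms=4b +269.966ms=4/7b
8) 2159.73ms=32/7b +809.899ms=12/7b
9) 2969.629ms=44/7b +269.966ms=4/7b
10) 3239.595ms=48/7b +269.966ms=4/7b
11) 3509.561ms=52/7b +269.966ms=4/7b
12) 3779.528ms=8b +708.661ms=3/2b
13) 4488.189ms=19/2b +708.661ms=3/2b
14) 5196.85ms=11b +472.441ms=1b
Σ=12b of 12 (127bpm 4/4) — PASS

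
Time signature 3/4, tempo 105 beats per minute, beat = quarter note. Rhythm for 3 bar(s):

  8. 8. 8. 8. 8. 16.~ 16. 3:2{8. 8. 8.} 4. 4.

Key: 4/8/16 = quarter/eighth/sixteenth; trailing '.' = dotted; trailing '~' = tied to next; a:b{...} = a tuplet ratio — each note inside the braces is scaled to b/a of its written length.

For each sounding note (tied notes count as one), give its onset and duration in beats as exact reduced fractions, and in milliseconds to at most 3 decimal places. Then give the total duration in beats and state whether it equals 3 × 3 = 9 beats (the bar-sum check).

1) 0.0ms=0b +428.571ms=3/4b
2) 428.571ms=3/4b +428.571ms=3/4b
3) 857.143ms=3/2b +428.571ms=3/4b
4) 1285.714ms=9/4b +428.571ms=3/4b
5) 1714.286ms=3b +428.571ms=3/4b
6) 2142.857ms=15/4b +428.571ms=3/4b
7) 2571.429ms=9/2b +285.714ms=1/2b
8) 2857.143ms=5b +285.714ms=1/2b
9) 3142.857ms=11/2b +285.714ms=1/2b
10) 3428.571ms=6b +857.143ms=3/2b
11) 4285.714ms=15/2b +857.143ms=3/2b
Σ=9b of 9 (105bpm 3/4) — PASS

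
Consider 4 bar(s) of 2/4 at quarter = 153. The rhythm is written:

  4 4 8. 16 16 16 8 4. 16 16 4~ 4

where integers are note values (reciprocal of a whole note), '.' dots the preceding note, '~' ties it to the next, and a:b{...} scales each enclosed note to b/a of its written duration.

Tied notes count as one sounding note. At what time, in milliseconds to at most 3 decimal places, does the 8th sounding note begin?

1. 0.0ms @ 0 + 392.157ms (1)
2. 392.157ms @ 1 + 392.157ms (1)
3. 784.314ms @ 2 + 294.118ms (3/4)
4. 1078.431ms @ 11/4 + 98.039ms (1/4)
5. 1176.471ms @ 3 + 98.039ms (1/4)
6. 1274.51ms @ 13/4 + 98.039ms (1/4)
7. 1372.549ms @ 7/2 + 196.078ms (1/2)
8. 1568.627ms @ 4 + 588.235ms (3/2)
9. 2156.863ms @ 11/2 + 98.039ms (1/4)
10. 2254.902ms @ 23/4 + 98.039ms (1/4)
11. 2352.941ms @ 6 + 784.314ms (2)

note 8 onset = 4b = 1568.627ms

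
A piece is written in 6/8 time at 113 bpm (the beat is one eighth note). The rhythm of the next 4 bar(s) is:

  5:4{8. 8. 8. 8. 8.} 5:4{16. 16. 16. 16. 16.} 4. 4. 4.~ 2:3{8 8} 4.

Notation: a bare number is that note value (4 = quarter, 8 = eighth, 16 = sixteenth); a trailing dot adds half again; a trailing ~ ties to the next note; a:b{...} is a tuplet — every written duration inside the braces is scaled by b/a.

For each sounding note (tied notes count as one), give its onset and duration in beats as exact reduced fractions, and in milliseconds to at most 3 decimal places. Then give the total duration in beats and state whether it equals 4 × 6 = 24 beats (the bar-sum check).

1) 0.0ms=0b +637.168ms=6/5b
2) 637.168ms=6/5b +637.168ms=6/5b
3) 1274.336ms=12/5b +637.168ms=6/5b
4) 1911.504ms=18/5b +637.168ms=6/5b
5) 2548.673ms=24/5b +637.168ms=6/5b
6) 3185.841ms=6b +318.584ms=3/5b
7) 3504.425ms=33/5b +318.584ms=3/5b
8) 3823.009ms=36/5b +318.584ms=3/5b
9) 4141.593ms=39/5b +318.584ms=3/5b
10) 4460.177ms=42/5b +318.584ms=3/5b
11) 4778.761ms=9b +1592.92ms=3b
12) 6371.681ms=12b +1592.92ms=3b
13) 7964.602ms=15b +2389.381ms=9/2b
14) 10353.982ms=39/2b +796.46ms=3/2b
15) 11150.442ms=21b +1592.92ms=3b
Σ=24b of 24 (113bpm 6/8) — PASS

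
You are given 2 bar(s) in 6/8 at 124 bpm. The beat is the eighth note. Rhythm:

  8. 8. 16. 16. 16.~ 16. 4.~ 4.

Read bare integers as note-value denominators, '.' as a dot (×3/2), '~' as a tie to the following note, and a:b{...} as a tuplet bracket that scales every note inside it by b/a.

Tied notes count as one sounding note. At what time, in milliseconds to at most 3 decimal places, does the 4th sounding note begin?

note 4 onset = 15/4b = 1814.516ms

1. 0.0ms @ 0 + 725.806ms (3/2)
2. 725.806ms @ 3/2 + 725.806ms (3/2)
3. 1451.613ms @ 3 + 362.903ms (3/4)
4. 1814.516ms @ 15/4 + 362.903ms (3/4)
5. 2177.419ms @ 9/2 + 725.806ms (3/2)
6. 2903.226ms @ 6 + 2903.226ms (6)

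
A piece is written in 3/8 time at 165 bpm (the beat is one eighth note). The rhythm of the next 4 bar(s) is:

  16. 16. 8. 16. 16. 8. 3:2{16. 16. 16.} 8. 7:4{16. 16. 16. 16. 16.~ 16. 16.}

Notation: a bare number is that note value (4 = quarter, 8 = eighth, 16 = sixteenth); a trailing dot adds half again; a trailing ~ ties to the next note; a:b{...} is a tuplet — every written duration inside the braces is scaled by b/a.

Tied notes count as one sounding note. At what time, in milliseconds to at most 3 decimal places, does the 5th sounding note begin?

note 5 onset = 15/4b = 1363.636ms

1. 0.0ms @ 0 + 272.727ms (3/4)
2. 272.727ms @ 3/4 + 272.727ms (3/4)
3. 545.455ms @ 3/2 + 545.455ms (3/2)
4. 1090.909ms @ 3 + 272.727ms (3/4)
5. 1363.636ms @ 15/4 + 272.727ms (3/4)
6. 1636.364ms @ 9/2 + 545.455ms (3/2)
7. 2181.818ms @ 6 + 181.818ms (1/2)
8. 2363.636ms @ 13/2 + 181.818ms (1/2)
9. 2545.455ms @ 7 + 181.818ms (1/2)
10. 2727.273ms @ 15/2 + 545.455ms (3/2)
11. 3272.727ms @ 9 + 155.844ms (3/7)
12. 3428.571ms @ 66/7 + 155.844ms (3/7)
13. 3584.416ms @ 69/7 + 155.844ms (3/7)
14. 3740.26ms @ 72/7 + 155.844ms (3/7)
15. 3896.104ms @ 75/7 + 311.688ms (6/7)
16. 4207.792ms @ 81/7 + 155.844ms (3/7)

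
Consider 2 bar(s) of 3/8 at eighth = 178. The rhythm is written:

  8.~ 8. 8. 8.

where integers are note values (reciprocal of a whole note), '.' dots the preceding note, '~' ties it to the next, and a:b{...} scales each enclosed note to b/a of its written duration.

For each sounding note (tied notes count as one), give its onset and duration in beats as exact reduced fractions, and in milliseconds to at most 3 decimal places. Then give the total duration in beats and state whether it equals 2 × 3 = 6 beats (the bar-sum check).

1) 0.0ms=0b +1011.236ms=3b
2) 1011.236ms=3b +505.618ms=3/2b
3) 1516.854ms=9/2b +505.618ms=3/2b
Σ=6b of 6 (178bpm 3/8) — PASS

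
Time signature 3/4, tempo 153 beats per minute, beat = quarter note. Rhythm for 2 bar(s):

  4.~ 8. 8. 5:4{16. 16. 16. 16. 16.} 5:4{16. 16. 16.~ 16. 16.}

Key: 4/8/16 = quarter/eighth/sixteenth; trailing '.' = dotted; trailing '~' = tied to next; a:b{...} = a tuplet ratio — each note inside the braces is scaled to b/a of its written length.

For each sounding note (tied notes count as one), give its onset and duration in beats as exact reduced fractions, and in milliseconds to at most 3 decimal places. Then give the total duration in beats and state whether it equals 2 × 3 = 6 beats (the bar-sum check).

1) 0.0ms=0b +882.353ms=9/4b
2) 882.353ms=9/4b +294.118ms=3/4b
3) 1176.471ms=3b +117.647ms=3/10b
4) 1294.118ms=33/10b +117.647ms=3/10b
5) 1411.765ms=18/5b +117.647ms=3/10b
6) 1529.412ms=39/10b +117.647ms=3/10b
7) 1647.059ms=21/5b +117.647ms=3/10b
8) 1764.706ms=9/2b +117.647ms=3/10b
9) 1882.353ms=24/5b +117.647ms=3/10b
10) 2000.0ms=51/10b +235.294ms=3/5b
11) 2235.294ms=57/10b +117.647ms=3/10b
Σ=6b of 6 (153bpm 3/4) — PASS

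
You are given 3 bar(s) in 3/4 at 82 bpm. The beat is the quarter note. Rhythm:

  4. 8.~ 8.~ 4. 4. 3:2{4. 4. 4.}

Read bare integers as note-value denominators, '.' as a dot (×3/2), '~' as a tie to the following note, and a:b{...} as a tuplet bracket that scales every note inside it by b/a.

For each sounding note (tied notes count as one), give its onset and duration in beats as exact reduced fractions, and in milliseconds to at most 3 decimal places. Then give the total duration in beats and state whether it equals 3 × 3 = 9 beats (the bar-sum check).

1) 0.0ms=0b +1097.561ms=3/2b
2) 1097.561ms=3/2b +2195.122ms=3b
3) 3292.683ms=9/2b +1097.561ms=3/2b
4) 4390.244ms=6b +731.707ms=1b
5) 5121.951ms=7b +731.707ms=1b
6) 5853.659ms=8b +731.707ms=1b
Σ=9b of 9 (82bpm 3/4) — PASS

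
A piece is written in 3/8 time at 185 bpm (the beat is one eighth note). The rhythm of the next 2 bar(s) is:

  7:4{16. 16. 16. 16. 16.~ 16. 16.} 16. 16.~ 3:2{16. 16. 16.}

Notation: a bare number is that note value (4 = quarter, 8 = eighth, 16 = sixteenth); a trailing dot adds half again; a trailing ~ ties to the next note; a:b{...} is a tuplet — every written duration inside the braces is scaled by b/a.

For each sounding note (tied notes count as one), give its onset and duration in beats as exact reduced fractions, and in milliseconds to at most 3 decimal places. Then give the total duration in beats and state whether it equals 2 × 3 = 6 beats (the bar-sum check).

1) 0.0ms=0b +138.996ms=3/7b
2) 138.996ms=3/7b +138.996ms=3/7b
3) 277.992ms=6/7b +138.996ms=3/7b
4) 416.988ms=9/7b +138.996ms=3/7b
5) 555.985ms=12/7b +277.992ms=6/7b
6) 833.977ms=18/7b +138.996ms=3/7b
7) 972.973ms=3b +243.243ms=3/4b
8) 1216.216ms=15/4b +405.405ms=5/4b
9) 1621.622ms=5b +162.162ms=1/2b
10) 1783.784ms=11/2b +162.162ms=1/2b
Σ=6b of 6 (185bpm 3/8) — PASS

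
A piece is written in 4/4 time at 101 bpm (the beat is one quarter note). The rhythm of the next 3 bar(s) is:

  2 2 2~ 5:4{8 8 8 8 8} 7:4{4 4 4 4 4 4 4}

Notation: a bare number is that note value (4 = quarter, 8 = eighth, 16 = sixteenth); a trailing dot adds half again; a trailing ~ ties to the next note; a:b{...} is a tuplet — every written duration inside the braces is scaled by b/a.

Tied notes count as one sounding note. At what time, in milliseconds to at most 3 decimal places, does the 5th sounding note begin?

1. 0.0ms @ 0 + 1188.119ms (2)
2. 1188.119ms @ 2 + 1188.119ms (2)
3. 2376.238ms @ 4 + 1425.743ms (12/5)
4. 3801.98ms @ 32/5 + 237.624ms (2/5)
5. 4039.604ms @ 34/5 + 237.624ms (2/5)
6. 4277.228ms @ 36/5 + 237.624ms (2/5)
7. 4514.851ms @ 38/5 + 237.624ms (2/5)
8. 4752.475ms @ 8 + 339.463ms (4/7)
9. 5091.938ms @ 60/7 + 339.463ms (4/7)
10. 5431.4ms @ 64/7 + 339.463ms (4/7)
11. 5770.863ms @ 68/7 + 339.463ms (4/7)
12. 6110.325ms @ 72/7 + 339.463ms (4/7)
13. 6449.788ms @ 76/7 + 339.463ms (4/7)
14. 6789.25ms @ 80/7 + 339.463ms (4/7)

note 5 onset = 34/5b = 4039.604ms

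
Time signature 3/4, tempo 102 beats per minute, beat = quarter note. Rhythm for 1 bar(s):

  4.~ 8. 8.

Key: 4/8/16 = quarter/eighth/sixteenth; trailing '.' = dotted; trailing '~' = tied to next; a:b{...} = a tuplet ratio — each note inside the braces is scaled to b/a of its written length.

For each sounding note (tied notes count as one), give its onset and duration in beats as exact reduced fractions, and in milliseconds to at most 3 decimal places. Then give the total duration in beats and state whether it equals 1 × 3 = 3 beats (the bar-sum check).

1) 0.0ms=0b +1323.529ms=9/4b
2) 1323.529ms=9/4b +441.176ms=3/4b
Σ=3b of 3 (102bpm 3/4) — PASS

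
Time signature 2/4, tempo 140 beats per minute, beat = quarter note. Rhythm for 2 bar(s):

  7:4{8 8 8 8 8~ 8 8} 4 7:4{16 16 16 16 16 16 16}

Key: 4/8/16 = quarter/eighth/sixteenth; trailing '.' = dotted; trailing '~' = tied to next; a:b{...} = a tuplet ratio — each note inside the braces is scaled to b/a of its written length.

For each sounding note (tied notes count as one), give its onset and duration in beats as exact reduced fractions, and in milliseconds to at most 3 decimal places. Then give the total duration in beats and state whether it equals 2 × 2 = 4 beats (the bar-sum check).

1) 0.0ms=0b +122.449ms=2/7b
2) 122.449ms=2/7b +122.449ms=2/7b
3) 244.898ms=4/7b +122.449ms=2/7b
4) 367.347ms=6/7b +122.449ms=2/7b
5) 489.796ms=8/7b +244.898ms=4/7b
6) 734.694ms=12/7b +122.449ms=2/7b
7) 857.143ms=2b +428.571ms=1b
8) 1285.714ms=3b +61.224ms=1/7b
9) 1346.939ms=22/7b +61.224ms=1/7b
10) 1408.163ms=23/7b +61.224ms=1/7b
11) 1469.388ms=24/7b +61.224ms=1/7b
12) 1530.612ms=25/7b +61.224ms=1/7b
13) 1591.837ms=26/7b +61.224ms=1/7b
14) 1653.061ms=27/7b +61.224ms=1/7b
Σ=4b of 4 (140bpm 2/4) — PASS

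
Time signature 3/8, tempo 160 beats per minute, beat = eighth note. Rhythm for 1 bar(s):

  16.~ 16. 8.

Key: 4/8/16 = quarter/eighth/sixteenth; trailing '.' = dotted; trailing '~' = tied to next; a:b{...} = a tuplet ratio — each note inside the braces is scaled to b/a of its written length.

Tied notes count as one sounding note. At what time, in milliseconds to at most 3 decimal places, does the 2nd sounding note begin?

1. 0.0ms @ 0 + 562.5ms (3/2)
2. 562.5ms @ 3/2 + 562.5ms (3/2)

note 2 onset = 3/2b = 562.5ms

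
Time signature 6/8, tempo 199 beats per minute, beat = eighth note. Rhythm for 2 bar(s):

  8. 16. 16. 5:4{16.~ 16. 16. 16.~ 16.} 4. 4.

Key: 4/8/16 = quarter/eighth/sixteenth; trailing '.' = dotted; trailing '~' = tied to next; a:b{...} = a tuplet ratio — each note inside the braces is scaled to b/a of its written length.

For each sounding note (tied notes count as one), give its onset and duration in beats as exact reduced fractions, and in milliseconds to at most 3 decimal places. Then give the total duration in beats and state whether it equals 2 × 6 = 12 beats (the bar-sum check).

1) 0.0ms=0b +452.261ms=3/2b
2) 452.261ms=3/2b +226.131ms=3/4b
3) 678.392ms=9/4b +226.131ms=3/4b
4) 904.523ms=3b +361.809ms=6/5b
5) 1266.332ms=21/5b +180.905ms=3/5b
6) 1447.236ms=24/5b +361.809ms=6/5b
7) 1809.045ms=6b +904.523ms=3b
8) 2713.568ms=9b +904.523ms=3b
Σ=12b of 12 (199bpm 6/8) — PASS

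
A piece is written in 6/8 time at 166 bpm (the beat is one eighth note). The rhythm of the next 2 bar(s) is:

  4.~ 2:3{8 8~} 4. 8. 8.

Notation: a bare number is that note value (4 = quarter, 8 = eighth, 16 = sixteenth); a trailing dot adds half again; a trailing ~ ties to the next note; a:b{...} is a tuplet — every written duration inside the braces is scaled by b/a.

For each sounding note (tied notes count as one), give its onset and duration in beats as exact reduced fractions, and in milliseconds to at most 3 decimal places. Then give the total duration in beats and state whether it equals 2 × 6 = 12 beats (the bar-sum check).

1) 0.0ms=0b +1626.506ms=9/2b
2) 1626.506ms=9/2b +1626.506ms=9/2b
3) 3253.012ms=9b +542.169ms=3/2b
4) 3795.181ms=21/2b +542.169ms=3/2b
Σ=12b of 12 (166bpm 6/8) — PASS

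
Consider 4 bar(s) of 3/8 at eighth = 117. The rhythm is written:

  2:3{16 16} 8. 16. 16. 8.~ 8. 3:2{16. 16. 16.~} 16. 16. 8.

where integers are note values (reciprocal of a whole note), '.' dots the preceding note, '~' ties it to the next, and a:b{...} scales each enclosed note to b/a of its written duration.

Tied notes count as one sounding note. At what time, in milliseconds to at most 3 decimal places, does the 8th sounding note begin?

note 8 onset = 8b = 4102.564ms

1. 0.0ms @ 0 + 384.615ms (3/4)
2. 384.615ms @ 3/4 + 384.615ms (3/4)
3. 769.231ms @ 3/2 + 769.231ms (3/2)
4. 1538.462ms @ 3 + 384.615ms (3/4)
5. 1923.077ms @ 15/4 + 384.615ms (3/4)
6. 2307.692ms @ 9/2 + 1538.462ms (3)
7. 3846.154ms @ 15/2 + 256.41ms (1/2)
8. 4102.564ms @ 8 + 256.41ms (1/2)
9. 4358.974ms @ 17/2 + 641.026ms (5/4)
10. 5000.0ms @ 39/4 + 384.615ms (3/4)
11. 5384.615ms @ 21/2 + 769.231ms (3/2)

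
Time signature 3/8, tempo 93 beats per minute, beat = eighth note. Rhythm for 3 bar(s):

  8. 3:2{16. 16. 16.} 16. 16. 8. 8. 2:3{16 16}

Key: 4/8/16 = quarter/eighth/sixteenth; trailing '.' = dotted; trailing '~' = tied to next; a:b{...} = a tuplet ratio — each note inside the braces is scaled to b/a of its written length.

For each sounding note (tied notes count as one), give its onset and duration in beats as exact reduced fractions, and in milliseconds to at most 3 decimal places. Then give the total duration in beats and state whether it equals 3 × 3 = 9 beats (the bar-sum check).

1) 0.0ms=0b +967.742ms=3/2b
2) 967.742ms=3/2b +322.581ms=1/2b
3) 1290.323ms=2b +322.581ms=1/2b
4) 1612.903ms=5/2b +322.581ms=1/2b
5) 1935.484ms=3b +483.871ms=3/4b
6) 2419.355ms=15/4b +483.871ms=3/4b
7) 2903.226ms=9/2b +967.742ms=3/2b
8) 3870.968ms=6b +967.742ms=3/2b
9) 4838.71ms=15/2b +483.871ms=3/4b
10) 5322.581ms=33/4b +483.871ms=3/4b
Σ=9b of 9 (93bpm 3/8) — PASS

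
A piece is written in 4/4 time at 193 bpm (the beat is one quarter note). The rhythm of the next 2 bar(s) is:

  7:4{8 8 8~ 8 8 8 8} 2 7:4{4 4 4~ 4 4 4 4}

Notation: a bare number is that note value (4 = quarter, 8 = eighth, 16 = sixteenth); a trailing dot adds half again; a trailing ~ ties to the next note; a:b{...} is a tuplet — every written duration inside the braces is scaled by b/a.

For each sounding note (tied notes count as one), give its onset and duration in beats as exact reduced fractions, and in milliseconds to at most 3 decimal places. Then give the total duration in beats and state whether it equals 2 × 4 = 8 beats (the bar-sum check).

1) 0.0ms=0b +88.823ms=2/7b
2) 88.823ms=2/7b +88.823ms=2/7b
3) 177.646ms=4/7b +177.646ms=4/7b
4) 355.292ms=8/7b +88.823ms=2/7b
5) 444.115ms=10/7b +88.823ms=2/7b
6) 532.939ms=12/7b +88.823ms=2/7b
7) 621.762ms=2b +621.762ms=2b
8) 1243.523ms=4b +177.646ms=4/7b
9) 1421.17ms=32/7b +177.646ms=4/7b
10) 1598.816ms=36/7b +355.292ms=8/7b
11) 1954.108ms=44/7b +177.646ms=4/7b
12) 2131.754ms=48/7b +177.646ms=4/7b
13) 2309.4ms=52/7b +177.646ms=4/7b
Σ=8b of 8 (193bpm 4/4) — PASS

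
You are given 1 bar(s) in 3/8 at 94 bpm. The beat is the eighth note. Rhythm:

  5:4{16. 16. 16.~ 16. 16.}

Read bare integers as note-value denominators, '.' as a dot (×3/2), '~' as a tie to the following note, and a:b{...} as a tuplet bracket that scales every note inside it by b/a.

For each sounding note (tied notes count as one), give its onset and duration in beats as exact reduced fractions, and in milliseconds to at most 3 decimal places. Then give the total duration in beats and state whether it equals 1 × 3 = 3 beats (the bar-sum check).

1) 0.0ms=0b +382.979ms=3/5b
2) 382.979ms=3/5b +382.979ms=3/5b
3) 765.957ms=6/5b +765.957ms=6/5b
4) 1531.915ms=12/5b +382.979ms=3/5b
Σ=3b of 3 (94bpm 3/8) — PASS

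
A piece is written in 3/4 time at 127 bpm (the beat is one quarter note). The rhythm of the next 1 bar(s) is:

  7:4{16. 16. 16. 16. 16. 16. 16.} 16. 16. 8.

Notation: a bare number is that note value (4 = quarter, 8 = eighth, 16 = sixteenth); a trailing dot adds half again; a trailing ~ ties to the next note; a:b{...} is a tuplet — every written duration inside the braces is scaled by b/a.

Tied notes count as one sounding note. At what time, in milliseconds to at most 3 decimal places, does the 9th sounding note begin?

1. 0.0ms @ 0 + 101.237ms (3/14)
2. 101.237ms @ 3/14 + 101.237ms (3/14)
3. 202.475ms @ 3/7 + 101.237ms (3/14)
4. 303.712ms @ 9/14 + 101.237ms (3/14)
5. 404.949ms @ 6/7 + 101.237ms (3/14)
6. 506.187ms @ 15/14 + 101.237ms (3/14)
7. 607.424ms @ 9/7 + 101.237ms (3/14)
8. 708.661ms @ 3/2 + 177.165ms (3/8)
9. 885.827ms @ 15/8 + 177.165ms (3/8)
10. 1062.992ms @ 9/4 + 354.331ms (3/4)

note 9 onset = 15/8b = 885.827ms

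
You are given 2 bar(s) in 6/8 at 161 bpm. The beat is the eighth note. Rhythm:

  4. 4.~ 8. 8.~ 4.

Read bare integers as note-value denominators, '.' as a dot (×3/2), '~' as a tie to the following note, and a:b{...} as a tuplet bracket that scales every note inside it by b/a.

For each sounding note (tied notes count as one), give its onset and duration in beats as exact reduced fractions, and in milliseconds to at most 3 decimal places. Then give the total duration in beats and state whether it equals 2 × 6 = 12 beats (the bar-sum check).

1) 0.0ms=0b +1118.012ms=3b
2) 1118.012ms=3b +1677.019ms=9/2b
3) 2795.031ms=15/2b +1677.019ms=9/2b
Σ=12b of 12 (161bpm 6/8) — PASS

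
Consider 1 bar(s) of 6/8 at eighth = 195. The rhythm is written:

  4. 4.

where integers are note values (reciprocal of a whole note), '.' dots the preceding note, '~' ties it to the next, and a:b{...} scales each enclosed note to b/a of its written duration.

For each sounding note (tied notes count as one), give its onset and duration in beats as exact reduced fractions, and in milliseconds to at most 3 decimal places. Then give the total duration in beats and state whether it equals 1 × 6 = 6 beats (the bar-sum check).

1) 0.0ms=0b +923.077ms=3b
2) 923.077ms=3b +923.077ms=3b
Σ=6b of 6 (195bpm 6/8) — PASS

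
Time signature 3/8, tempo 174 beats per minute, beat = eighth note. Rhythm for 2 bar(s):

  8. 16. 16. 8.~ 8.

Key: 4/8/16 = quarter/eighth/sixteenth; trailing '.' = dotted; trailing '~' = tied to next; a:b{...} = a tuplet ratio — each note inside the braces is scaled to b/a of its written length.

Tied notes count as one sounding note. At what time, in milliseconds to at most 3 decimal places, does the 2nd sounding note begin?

1. 0.0ms @ 0 + 517.241ms (3/2)
2. 517.241ms @ 3/2 + 258.621ms (3/4)
3. 775.862ms @ 9/4 + 258.621ms (3/4)
4. 1034.483ms @ 3 + 1034.483ms (3)

note 2 onset = 3/2b = 517.241ms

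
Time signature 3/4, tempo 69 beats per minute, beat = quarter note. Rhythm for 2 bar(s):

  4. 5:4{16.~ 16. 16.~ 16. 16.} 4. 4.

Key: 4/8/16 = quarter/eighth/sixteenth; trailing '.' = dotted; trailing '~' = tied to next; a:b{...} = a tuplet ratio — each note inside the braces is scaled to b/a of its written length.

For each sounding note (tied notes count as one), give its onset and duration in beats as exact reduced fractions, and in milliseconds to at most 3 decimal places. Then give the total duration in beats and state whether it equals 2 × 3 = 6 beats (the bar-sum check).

1) 0.0ms=0b +1304.348ms=3/2b
2) 1304.348ms=3/2b +521.739ms=3/5b
3) 1826.087ms=21/10b +521.739ms=3/5b
4) 2347.826ms=27/10b +260.87ms=3/10b
5) 2608.696ms=3b +1304.348ms=3/2b
6) 3913.043ms=9/2b +1304.348ms=3/2b
Σ=6b of 6 (69bpm 3/4) — PASS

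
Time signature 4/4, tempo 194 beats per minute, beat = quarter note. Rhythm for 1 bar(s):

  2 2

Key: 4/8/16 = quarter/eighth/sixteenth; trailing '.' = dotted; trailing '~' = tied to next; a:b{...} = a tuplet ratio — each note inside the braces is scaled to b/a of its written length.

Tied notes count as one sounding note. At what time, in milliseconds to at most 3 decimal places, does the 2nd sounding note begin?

note 2 onset = 2b = 618.557ms

1. 0.0ms @ 0 + 618.557ms (2)
2. 618.557ms @ 2 + 618.557ms (2)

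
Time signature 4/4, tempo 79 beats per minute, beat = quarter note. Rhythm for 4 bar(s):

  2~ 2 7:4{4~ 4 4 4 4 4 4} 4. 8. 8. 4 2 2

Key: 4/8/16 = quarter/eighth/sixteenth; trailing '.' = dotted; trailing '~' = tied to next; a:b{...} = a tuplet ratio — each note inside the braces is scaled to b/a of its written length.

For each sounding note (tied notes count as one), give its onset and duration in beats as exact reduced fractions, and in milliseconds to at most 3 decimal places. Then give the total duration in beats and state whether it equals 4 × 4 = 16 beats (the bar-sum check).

1) 0.0ms=0b +3037.975ms=4b
2) 3037.975ms=4b +867.993ms=8/7b
3) 3905.967ms=36/7b +433.996ms=4/7b
4) 4339.964ms=40/7b +433.996ms=4/7b
5) 4773.96ms=44/7b +433.996ms=4/7b
6) 5207.957ms=48/7b +433.996ms=4/7b
7) 5641.953ms=52/7b +433.996ms=4/7b
8) 6075.949ms=8b +1139.241ms=3/2b
9) 7215.19ms=19/2b +569.62ms=3/4b
10) 7784.81ms=41/4b +569.62ms=3/4b
11) 8354.43ms=11b +759.494ms=1b
12) 9113.924ms=12b +1518.987ms=2b
13) 10632.911ms=14b +1518.987ms=2b
Σ=16b of 16 (79bpm 4/4) — PASS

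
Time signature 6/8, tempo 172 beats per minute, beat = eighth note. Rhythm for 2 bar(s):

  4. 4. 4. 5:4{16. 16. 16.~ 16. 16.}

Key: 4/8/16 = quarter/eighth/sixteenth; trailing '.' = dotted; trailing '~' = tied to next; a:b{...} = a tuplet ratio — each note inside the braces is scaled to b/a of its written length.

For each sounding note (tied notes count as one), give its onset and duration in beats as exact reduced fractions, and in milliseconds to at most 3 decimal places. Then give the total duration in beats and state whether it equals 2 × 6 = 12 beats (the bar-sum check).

1) 0.0ms=0b +1046.512ms=3b
2) 1046.512ms=3b +1046.512ms=3b
3) 2093.023ms=6b +1046.512ms=3b
4) 3139.535ms=9b +209.302ms=3/5b
5) 3348.837ms=48/5b +209.302ms=3/5b
6) 3558.14ms=51/5b +418.605ms=6/5b
7) 3976.744ms=57/5b +209.302ms=3/5b
Σ=12b of 12 (172bpm 6/8) — PASS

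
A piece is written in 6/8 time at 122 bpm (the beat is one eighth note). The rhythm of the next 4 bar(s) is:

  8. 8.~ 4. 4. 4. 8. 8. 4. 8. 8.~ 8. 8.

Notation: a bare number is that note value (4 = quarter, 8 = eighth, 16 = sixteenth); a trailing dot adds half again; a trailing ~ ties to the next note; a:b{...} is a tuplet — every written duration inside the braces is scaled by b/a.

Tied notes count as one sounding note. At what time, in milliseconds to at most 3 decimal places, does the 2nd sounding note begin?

note 2 onset = 3/2b = 737.705ms

1. 0.0ms @ 0 + 737.705ms (3/2)
2. 737.705ms @ 3/2 + 2213.115ms (9/2)
3. 2950.82ms @ 6 + 1475.41ms (3)
4. 4426.23ms @ 9 + 1475.41ms (3)
5. 5901.639ms @ 12 + 737.705ms (3/2)
6. 6639.344ms @ 27/2 + 737.705ms (3/2)
7. 7377.049ms @ 15 + 1475.41ms (3)
8. 8852.459ms @ 18 + 737.705ms (3/2)
9. 9590.164ms @ 39/2 + 1475.41ms (3)
10. 11065.574ms @ 45/2 + 737.705ms (3/2)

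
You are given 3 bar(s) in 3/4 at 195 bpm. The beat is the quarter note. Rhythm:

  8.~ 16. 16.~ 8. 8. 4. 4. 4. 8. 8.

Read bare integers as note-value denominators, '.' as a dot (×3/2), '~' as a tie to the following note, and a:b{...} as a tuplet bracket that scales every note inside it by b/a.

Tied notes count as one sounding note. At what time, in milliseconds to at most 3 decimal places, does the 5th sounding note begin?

note 5 onset = 9/2b = 1384.615ms

1. 0.0ms @ 0 + 346.154ms (9/8)
2. 346.154ms @ 9/8 + 346.154ms (9/8)
3. 692.308ms @ 9/4 + 230.769ms (3/4)
4. 923.077ms @ 3 + 461.538ms (3/2)
5. 1384.615ms @ 9/2 + 461.538ms (3/2)
6. 1846.154ms @ 6 + 461.538ms (3/2)
7. 2307.692ms @ 15/2 + 230.769ms (3/4)
8. 2538.462ms @ 33/4 + 230.769ms (3/4)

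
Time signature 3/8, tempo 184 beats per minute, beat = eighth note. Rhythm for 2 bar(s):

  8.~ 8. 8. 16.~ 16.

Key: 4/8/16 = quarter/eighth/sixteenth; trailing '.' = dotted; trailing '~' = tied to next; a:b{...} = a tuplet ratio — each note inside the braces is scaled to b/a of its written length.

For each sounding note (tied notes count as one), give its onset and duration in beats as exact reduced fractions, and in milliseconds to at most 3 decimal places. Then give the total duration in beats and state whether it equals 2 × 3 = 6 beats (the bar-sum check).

1) 0.0ms=0b +978.261ms=3b
2) 978.261ms=3b +489.13ms=3/2b
3) 1467.391ms=9/2b +489.13ms=3/2b
Σ=6b of 6 (184bpm 3/8) — PASS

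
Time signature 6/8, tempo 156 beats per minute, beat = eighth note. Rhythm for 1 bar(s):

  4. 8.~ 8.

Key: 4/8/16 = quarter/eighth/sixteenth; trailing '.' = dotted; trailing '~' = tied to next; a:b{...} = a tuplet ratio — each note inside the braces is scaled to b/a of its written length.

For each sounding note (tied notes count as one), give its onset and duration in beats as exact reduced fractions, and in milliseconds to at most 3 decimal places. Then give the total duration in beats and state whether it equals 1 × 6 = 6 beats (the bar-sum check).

1) 0.0ms=0b +1153.846ms=3b
2) 1153.846ms=3b +1153.846ms=3b
Σ=6b of 6 (156bpm 6/8) — PASS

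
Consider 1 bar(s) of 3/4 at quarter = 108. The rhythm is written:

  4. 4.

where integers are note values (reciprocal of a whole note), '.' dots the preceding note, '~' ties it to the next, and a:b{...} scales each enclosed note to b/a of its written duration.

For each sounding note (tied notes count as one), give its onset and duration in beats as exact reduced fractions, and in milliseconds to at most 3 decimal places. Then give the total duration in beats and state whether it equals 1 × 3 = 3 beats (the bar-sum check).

1) 0.0ms=0b +833.333ms=3/2b
2) 833.333ms=3/2b +833.333ms=3/2b
Σ=3b of 3 (108bpm 3/4) — PASS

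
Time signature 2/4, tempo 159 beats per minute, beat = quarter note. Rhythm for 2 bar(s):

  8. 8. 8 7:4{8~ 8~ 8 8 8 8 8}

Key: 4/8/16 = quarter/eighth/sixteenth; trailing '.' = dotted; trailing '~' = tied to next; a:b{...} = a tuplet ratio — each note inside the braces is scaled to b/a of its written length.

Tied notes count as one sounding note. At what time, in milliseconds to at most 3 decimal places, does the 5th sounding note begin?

1. 0.0ms @ 0 + 283.019ms (3/4)
2. 283.019ms @ 3/4 + 283.019ms (3/4)
3. 566.038ms @ 3/2 + 188.679ms (1/2)
4. 754.717ms @ 2 + 323.45ms (6/7)
5. 1078.167ms @ 20/7 + 107.817ms (2/7)
6. 1185.984ms @ 22/7 + 107.817ms (2/7)
7. 1293.801ms @ 24/7 + 107.817ms (2/7)
8. 1401.617ms @ 26/7 + 107.817ms (2/7)

note 5 onset = 20/7b = 1078.167ms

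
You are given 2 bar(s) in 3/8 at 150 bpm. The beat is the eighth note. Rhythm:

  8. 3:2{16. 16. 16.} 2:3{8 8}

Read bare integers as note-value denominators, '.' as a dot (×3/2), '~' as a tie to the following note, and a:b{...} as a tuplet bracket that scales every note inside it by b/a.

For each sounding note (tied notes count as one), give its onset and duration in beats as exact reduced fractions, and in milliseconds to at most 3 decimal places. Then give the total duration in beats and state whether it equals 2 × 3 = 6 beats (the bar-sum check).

1) 0.0ms=0b +600.0ms=3/2b
2) 600.0ms=3/2b +200.0ms=1/2b
3) 800.0ms=2b +200.0ms=1/2b
4) 1000.0ms=5/2b +200.0ms=1/2b
5) 1200.0ms=3b +600.0ms=3/2b
6) 1800.0ms=9/2b +600.0ms=3/2b
Σ=6b of 6 (150bpm 3/8) — PASS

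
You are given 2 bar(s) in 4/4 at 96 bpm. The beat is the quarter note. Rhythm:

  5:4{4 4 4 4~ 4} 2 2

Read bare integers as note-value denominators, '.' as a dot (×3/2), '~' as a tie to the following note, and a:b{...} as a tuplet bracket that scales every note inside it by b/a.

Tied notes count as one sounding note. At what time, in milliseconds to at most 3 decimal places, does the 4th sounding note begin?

1. 0.0ms @ 0 + 500.0ms (4/5)
2. 500.0ms @ 4/5 + 500.0ms (4/5)
3. 1000.0ms @ 8/5 + 500.0ms (4/5)
4. 1500.0ms @ 12/5 + 1000.0ms (8/5)
5. 2500.0ms @ 4 + 1250.0ms (2)
6. 3750.0ms @ 6 + 1250.0ms (2)

note 4 onset = 12/5b = 1500.0ms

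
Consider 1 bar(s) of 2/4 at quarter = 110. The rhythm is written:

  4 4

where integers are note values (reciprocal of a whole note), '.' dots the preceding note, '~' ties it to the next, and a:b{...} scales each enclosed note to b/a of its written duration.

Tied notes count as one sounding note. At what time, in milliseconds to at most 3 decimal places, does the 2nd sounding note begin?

1. 0.0ms @ 0 + 545.455ms (1)
2. 545.455ms @ 1 + 545.455ms (1)

note 2 onset = 1b = 545.455ms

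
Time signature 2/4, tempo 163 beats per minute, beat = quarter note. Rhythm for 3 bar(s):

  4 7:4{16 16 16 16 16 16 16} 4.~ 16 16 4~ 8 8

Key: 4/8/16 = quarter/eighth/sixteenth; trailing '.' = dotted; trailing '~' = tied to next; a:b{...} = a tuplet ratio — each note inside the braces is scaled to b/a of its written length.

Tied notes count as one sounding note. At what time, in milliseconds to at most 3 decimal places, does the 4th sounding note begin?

note 4 onset = 9/7b = 473.269ms

1. 0.0ms @ 0 + 368.098ms (1)
2. 368.098ms @ 1 + 52.585ms (1/7)
3. 420.684ms @ 8/7 + 52.585ms (1/7)
4. 473.269ms @ 9/7 + 52.585ms (1/7)
5. 525.855ms @ 10/7 + 52.585ms (1/7)
6. 578.44ms @ 11/7 + 52.585ms (1/7)
7. 631.025ms @ 12/7 + 52.585ms (1/7)
8. 683.611ms @ 13/7 + 52.585ms (1/7)
9. 736.196ms @ 2 + 644.172ms (7/4)
10. 1380.368ms @ 15/4 + 92.025ms (1/4)
11. 1472.393ms @ 4 + 552.147ms (3/2)
12. 2024.54ms @ 11/2 + 184.049ms (1/2)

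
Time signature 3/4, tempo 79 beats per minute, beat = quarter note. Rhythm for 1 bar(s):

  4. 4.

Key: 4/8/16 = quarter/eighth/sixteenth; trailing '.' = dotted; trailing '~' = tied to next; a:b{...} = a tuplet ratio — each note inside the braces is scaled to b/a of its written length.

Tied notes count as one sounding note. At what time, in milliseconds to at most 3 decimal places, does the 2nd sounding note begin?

1. 0.0ms @ 0 + 1139.241ms (3/2)
2. 1139.241ms @ 3/2 + 1139.241ms (3/2)

note 2 onset = 3/2b = 1139.241ms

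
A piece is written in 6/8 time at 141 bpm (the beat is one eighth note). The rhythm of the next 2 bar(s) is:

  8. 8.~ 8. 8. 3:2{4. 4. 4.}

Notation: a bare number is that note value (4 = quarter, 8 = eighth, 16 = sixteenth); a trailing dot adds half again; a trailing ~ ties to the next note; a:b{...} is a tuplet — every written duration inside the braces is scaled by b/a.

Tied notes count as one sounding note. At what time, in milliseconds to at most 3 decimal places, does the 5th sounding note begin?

note 5 onset = 8b = 3404.255ms

1. 0.0ms @ 0 + 638.298ms (3/2)
2. 638.298ms @ 3/2 + 1276.596ms (3)
3. 1914.894ms @ 9/2 + 638.298ms (3/2)
4. 2553.191ms @ 6 + 851.064ms (2)
5. 3404.255ms @ 8 + 851.064ms (2)
6. 4255.319ms @ 10 + 851.064ms (2)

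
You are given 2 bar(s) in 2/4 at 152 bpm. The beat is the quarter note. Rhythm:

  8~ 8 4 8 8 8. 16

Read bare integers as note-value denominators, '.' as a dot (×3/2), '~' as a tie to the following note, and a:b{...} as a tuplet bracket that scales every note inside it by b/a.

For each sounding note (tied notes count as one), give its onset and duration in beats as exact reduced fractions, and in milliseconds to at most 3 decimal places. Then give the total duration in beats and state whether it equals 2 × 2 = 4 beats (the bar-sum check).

1) 0.0ms=0b +394.737ms=1b
2) 394.737ms=1b +394.737ms=1b
3) 789.474ms=2b +197.368ms=1/2b
4) 986.842ms=5/2b +197.368ms=1/2b
5) 1184.211ms=3b +296.053ms=3/4b
6) 1480.263ms=15/4b +98.684ms=1/4b
Σ=4b of 4 (152bpm 2/4) — PASS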